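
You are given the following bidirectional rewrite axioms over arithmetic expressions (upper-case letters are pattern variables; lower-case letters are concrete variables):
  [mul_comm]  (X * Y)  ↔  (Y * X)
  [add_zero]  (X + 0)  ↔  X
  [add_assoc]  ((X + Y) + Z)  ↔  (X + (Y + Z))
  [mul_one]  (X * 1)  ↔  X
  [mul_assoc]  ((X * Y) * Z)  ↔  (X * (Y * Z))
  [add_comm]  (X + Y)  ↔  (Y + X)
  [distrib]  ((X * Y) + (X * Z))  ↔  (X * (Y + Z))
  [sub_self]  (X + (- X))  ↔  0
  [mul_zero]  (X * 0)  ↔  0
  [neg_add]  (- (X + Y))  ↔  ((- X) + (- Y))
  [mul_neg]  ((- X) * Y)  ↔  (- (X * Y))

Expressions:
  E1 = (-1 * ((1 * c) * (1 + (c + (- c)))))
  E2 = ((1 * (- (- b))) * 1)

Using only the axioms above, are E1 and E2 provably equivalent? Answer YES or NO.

NO

Every axiom is a valid identity, so a rewrite proof would force E1 and E2 to agree under every assignment.
At b=0, c=1: E1 = -1 but E2 = 0; they differ, so no derivation exists.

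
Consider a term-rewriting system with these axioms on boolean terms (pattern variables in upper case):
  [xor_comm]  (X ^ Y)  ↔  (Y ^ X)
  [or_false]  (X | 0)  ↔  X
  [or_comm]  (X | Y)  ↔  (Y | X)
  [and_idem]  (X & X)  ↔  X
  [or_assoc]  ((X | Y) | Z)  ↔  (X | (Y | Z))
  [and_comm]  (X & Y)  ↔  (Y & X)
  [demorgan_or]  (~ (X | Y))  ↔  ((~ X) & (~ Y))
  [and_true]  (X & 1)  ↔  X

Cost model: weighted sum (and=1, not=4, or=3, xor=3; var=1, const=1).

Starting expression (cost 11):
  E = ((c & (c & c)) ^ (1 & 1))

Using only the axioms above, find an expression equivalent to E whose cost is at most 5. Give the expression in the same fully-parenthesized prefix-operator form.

step 1: and_idem (→) rewrites (c & c) into c, now ((c & c) ^ (1 & 1))
step 2: and_idem (→) rewrites (c & c) into c, now (c ^ (1 & 1))
step 3: and_idem (→) rewrites (1 & 1) into 1, reaching cost 5 (bound 5)

(c ^ 1)   [cost 5]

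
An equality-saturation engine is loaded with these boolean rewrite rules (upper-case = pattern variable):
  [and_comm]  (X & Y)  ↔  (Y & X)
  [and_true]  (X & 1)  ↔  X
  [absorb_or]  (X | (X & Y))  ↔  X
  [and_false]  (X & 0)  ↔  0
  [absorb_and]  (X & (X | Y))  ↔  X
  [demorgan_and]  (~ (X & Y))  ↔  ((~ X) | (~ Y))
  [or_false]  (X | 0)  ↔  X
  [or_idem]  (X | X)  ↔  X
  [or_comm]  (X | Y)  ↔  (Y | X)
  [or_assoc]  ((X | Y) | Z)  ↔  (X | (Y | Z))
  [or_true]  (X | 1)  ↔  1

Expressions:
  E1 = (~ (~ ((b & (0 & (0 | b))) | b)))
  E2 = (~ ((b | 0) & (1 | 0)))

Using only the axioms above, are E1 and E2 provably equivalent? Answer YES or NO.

The axioms are sound identities: if E1 ↔* E2 then E1 and E2 evaluate identically under any assignment.
Under b=0: E1 evaluates to 0, E2 to 1. Distinct ⇒ no rewrite sequence connects them.

NO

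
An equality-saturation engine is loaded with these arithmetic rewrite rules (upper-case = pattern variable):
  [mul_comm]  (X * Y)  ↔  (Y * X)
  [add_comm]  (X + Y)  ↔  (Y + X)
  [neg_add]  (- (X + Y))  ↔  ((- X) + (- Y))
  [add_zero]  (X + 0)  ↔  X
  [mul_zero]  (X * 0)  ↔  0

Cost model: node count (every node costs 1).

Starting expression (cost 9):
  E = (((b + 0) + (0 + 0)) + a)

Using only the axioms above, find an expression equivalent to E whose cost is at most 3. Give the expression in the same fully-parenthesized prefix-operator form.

(b + a)   [cost 3]

1. [add_zero →] (b + 0)  →  b;  E = ((b + (0 + 0)) + a)
2. [add_zero →] (0 + 0)  →  0;  E = ((b + 0) + a)
3. [add_zero →] (b + 0)  →  b;  cost 3 ≤ 3, done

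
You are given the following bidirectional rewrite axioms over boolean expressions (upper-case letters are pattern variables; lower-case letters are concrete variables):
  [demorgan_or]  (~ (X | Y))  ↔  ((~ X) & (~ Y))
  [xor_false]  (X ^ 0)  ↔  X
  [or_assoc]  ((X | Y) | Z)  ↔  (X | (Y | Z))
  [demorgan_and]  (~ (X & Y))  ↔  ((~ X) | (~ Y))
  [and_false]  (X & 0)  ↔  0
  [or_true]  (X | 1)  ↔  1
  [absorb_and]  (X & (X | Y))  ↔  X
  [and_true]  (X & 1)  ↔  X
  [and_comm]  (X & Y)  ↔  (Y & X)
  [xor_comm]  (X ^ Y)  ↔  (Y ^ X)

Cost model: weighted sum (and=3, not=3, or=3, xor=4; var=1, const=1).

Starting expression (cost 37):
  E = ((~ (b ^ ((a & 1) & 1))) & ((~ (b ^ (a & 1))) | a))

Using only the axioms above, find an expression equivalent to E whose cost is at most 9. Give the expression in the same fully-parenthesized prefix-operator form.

1. [and_true →] (a & 1)  →  a;  E = ((~ (b ^ (a & 1))) & ((~ (b ^ (a & 1))) | a))
2. [absorb_and →] ((~ (b ^ (a & 1))) & ((~ (b ^ (a & 1))) | a))  →  (~ (b ^ (a & 1)))
3. [and_true →] (a & 1)  →  a;  cost 9 ≤ 9, done

(~ (b ^ a))   [cost 9]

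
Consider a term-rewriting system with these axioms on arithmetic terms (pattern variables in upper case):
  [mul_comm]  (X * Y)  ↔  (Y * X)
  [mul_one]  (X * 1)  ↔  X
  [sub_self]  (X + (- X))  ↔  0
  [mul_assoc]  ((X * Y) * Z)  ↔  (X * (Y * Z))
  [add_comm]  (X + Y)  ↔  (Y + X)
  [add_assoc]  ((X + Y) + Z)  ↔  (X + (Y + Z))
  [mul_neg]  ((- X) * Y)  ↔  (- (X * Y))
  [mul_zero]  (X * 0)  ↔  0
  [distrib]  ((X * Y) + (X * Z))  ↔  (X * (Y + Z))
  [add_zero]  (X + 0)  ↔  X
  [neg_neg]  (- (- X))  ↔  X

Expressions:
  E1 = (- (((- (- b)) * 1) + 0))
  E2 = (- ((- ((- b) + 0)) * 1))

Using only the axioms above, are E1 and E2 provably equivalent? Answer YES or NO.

1. [add_zero →] (((- (- b)) * 1) + 0)  →  ((- (- b)) * 1);  E1 = (- ((- (- b)) * 1))
2. [neg_neg →] (- (- b))  →  b;  E1 = (- (b * 1))
3. [mul_one →] (b * 1)  →  b;  E1 = (- b)
4. [neg_neg ←] (- b)  →  (- (- (- b)))
5. [add_zero ←] (- b)  →  ((- b) + 0);  E1 = (- (- ((- b) + 0)))
6. [mul_one ←] (- ((- b) + 0))  →  ((- ((- b) + 0)) * 1);  this is E2

YES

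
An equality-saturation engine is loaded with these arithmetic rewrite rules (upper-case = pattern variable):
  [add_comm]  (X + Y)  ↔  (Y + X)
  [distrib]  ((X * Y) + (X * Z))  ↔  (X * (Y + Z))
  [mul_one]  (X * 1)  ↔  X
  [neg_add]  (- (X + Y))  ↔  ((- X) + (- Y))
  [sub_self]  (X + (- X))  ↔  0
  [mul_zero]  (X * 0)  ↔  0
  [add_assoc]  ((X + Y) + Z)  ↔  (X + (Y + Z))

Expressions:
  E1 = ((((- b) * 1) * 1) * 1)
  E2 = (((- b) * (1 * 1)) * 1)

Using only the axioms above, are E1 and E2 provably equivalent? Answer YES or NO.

YES

(1) ((- b) * 1)  =[mul_one →]=  (- b)    ⊢ (((- b) * 1) * 1)
(2) 1  =[mul_one ←]=  (1 * 1)    ⊢ E2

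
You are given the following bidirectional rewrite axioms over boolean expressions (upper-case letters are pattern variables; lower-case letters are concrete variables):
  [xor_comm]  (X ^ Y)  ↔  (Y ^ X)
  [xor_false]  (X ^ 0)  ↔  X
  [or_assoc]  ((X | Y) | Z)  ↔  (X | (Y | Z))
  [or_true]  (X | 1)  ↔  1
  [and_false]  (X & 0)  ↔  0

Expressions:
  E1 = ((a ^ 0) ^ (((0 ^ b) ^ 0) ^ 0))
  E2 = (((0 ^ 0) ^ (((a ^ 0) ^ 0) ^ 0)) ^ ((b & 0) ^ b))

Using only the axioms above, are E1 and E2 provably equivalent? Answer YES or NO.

(1) ((0 ^ b) ^ 0)  =[xor_false →]=  (0 ^ b)    ⊢ ((a ^ 0) ^ ((0 ^ b) ^ 0))
(2) (a ^ 0)  =[xor_false →]=  a    ⊢ (a ^ ((0 ^ b) ^ 0))
(3) ((0 ^ b) ^ 0)  =[xor_false →]=  (0 ^ b)    ⊢ (a ^ (0 ^ b))
(4) (0 ^ b)  =[xor_comm →]=  (b ^ 0)    ⊢ (a ^ (b ^ 0))
(5) (b ^ 0)  =[xor_false →]=  b    ⊢ (a ^ b)
(6) a  =[xor_false ←]=  (a ^ 0)    ⊢ ((a ^ 0) ^ b)
(7) 0  =[xor_false ←]=  (0 ^ 0)    ⊢ ((a ^ (0 ^ 0)) ^ b)
(8) (a ^ (0 ^ 0))  =[xor_comm →]=  ((0 ^ 0) ^ a)    ⊢ (((0 ^ 0) ^ a) ^ b)
(9) b  =[xor_false ←]=  (b ^ 0)    ⊢ (((0 ^ 0) ^ a) ^ (b ^ 0))
(10) 0  =[and_false ←]=  (b & 0)    ⊢ (((0 ^ 0) ^ a) ^ (b ^ (b & 0)))
(11) (b ^ (b & 0))  =[xor_comm →]=  ((b & 0) ^ b)    ⊢ (((0 ^ 0) ^ a) ^ ((b & 0) ^ b))
(12) a  =[xor_false ←]=  (a ^ 0)    ⊢ (((0 ^ 0) ^ (a ^ 0)) ^ ((b & 0) ^ b))
(13) a  =[xor_false ←]=  (a ^ 0)    ⊢ (((0 ^ 0) ^ ((a ^ 0) ^ 0)) ^ ((b & 0) ^ b))
(14) a  =[xor_false ←]=  (a ^ 0)    ⊢ E2

YES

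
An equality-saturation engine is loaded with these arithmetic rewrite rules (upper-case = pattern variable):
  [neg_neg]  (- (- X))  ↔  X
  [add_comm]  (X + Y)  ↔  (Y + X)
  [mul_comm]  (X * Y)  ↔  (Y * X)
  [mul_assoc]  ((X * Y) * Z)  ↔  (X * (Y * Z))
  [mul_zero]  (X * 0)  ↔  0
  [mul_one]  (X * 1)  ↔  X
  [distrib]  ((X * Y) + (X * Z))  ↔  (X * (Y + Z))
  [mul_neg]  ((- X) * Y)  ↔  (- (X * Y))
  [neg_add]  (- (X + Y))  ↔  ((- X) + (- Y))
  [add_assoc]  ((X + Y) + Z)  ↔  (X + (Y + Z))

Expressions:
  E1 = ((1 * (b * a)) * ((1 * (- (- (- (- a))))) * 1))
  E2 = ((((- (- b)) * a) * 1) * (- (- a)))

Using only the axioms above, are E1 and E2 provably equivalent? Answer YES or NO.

YES

(1) (- (- a))  =[neg_neg →]=  a    ⊢ ((1 * (b * a)) * ((1 * (- (- a))) * 1))
(2) (- (- a))  =[neg_neg →]=  a    ⊢ ((1 * (b * a)) * ((1 * a) * 1))
(3) (1 * (b * a))  =[mul_comm →]=  ((b * a) * 1)    ⊢ (((b * a) * 1) * ((1 * a) * 1))
(4) ((b * a) * 1)  =[mul_one →]=  (b * a)    ⊢ ((b * a) * ((1 * a) * 1))
(5) ((1 * a) * 1)  =[mul_one →]=  (1 * a)    ⊢ ((b * a) * (1 * a))
(6) a  =[neg_neg ←]=  (- (- a))    ⊢ ((b * a) * (1 * (- (- a))))
(7) b  =[neg_neg ←]=  (- (- b))    ⊢ (((- (- b)) * a) * (1 * (- (- a))))
(8) (((- (- b)) * a) * (1 * (- (- a))))  =[mul_assoc ←]=  ((((- (- b)) * a) * 1) * (- (- a)))    ⊢ E2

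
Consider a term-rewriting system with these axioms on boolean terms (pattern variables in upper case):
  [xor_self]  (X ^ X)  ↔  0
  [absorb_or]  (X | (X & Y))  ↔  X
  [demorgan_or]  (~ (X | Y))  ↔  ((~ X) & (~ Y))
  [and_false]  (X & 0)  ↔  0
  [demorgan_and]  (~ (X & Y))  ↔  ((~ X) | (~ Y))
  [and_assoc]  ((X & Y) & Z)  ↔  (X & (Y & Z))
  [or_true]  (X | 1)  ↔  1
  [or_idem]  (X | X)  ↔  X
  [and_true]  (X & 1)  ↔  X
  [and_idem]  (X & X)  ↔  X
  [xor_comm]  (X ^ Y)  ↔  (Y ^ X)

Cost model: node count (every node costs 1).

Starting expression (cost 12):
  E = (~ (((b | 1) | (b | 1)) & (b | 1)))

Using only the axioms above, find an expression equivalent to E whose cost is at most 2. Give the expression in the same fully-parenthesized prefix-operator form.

step 1: or_idem (→) rewrites ((b | 1) | (b | 1)) into (b | 1), now (~ ((b | 1) & (b | 1)))
step 2: and_idem (→) rewrites ((b | 1) & (b | 1)) into (b | 1), now (~ (b | 1))
step 3: or_true (→) rewrites (b | 1) into 1, reaching cost 2 (bound 2)

(~ 1)   [cost 2]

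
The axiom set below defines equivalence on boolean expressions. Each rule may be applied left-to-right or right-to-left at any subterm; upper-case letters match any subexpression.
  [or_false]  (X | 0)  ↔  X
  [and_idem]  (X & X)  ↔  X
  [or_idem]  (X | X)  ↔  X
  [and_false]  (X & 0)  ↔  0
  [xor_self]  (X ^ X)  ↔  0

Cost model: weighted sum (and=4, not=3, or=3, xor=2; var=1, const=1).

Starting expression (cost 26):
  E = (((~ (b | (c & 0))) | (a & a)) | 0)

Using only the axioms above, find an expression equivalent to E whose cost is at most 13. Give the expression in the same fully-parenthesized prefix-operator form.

(1) (c & 0)  =[and_false →]=  0    ⊢ (((~ (b | 0)) | (a & a)) | 0)
(2) (((~ (b | 0)) | (a & a)) | 0)  =[or_false →]=  ((~ (b | 0)) | (a & a))
(3) (b | 0)  =[or_false →]=  b    ⊢ cost 13, within 13

((~ b) | (a & a))   [cost 13]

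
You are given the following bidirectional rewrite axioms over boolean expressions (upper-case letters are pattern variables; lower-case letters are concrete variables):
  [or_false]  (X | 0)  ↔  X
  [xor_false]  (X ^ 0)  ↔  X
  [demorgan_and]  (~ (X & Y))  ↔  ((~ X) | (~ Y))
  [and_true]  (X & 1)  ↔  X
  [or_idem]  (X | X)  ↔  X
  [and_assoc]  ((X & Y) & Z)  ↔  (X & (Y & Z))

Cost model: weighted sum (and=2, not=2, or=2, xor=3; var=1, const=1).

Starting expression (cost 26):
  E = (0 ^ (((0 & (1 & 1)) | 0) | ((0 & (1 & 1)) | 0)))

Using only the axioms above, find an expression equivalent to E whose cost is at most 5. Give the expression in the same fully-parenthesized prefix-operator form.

(0 ^ 0)   [cost 5]

1. [or_idem →] (((0 & (1 & 1)) | 0) | ((0 & (1 & 1)) | 0))  →  ((0 & (1 & 1)) | 0);  E = (0 ^ ((0 & (1 & 1)) | 0))
2. [and_true →] (1 & 1)  →  1;  E = (0 ^ ((0 & 1) | 0))
3. [and_true →] (0 & 1)  →  0;  E = (0 ^ (0 | 0))
4. [or_idem →] (0 | 0)  →  0;  cost 5 ≤ 5, done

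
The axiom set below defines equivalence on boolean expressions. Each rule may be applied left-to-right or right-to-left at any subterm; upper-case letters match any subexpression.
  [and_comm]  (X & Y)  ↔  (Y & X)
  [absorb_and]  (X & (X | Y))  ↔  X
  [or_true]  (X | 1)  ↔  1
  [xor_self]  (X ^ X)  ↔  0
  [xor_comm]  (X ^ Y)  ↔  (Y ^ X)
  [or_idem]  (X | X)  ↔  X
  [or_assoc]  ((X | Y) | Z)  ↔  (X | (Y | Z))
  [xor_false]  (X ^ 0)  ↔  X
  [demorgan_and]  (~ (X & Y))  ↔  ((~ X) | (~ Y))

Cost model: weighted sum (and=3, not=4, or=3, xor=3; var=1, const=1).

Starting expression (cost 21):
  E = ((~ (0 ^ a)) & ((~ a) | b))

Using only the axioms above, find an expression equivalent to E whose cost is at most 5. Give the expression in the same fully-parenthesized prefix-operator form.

(~ a)   [cost 5]

1. [xor_comm →] (0 ^ a)  →  (a ^ 0);  E = ((~ (a ^ 0)) & ((~ a) | b))
2. [xor_false →] (a ^ 0)  →  a;  E = ((~ a) & ((~ a) | b))
3. [absorb_and →] ((~ a) & ((~ a) | b))  →  (~ a);  cost 5 ≤ 5, done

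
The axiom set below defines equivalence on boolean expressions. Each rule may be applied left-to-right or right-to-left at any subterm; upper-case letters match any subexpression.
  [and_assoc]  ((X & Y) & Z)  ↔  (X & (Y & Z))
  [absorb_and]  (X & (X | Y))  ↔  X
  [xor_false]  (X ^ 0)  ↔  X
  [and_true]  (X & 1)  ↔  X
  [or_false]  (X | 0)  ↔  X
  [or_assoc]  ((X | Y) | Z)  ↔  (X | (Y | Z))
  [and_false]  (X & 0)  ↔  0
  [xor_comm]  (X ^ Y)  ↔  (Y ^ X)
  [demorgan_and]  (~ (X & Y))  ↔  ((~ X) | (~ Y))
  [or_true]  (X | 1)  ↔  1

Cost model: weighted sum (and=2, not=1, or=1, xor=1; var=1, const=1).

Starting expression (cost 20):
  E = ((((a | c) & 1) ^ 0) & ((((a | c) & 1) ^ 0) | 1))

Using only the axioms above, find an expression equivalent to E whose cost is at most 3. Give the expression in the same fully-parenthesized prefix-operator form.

(a | c)   [cost 3]

1. [absorb_and →] ((((a | c) & 1) ^ 0) & ((((a | c) & 1) ^ 0) | 1))  →  (((a | c) & 1) ^ 0)
2. [xor_false →] (((a | c) & 1) ^ 0)  →  ((a | c) & 1)
3. [and_true →] ((a | c) & 1)  →  (a | c);  cost 3 ≤ 3, done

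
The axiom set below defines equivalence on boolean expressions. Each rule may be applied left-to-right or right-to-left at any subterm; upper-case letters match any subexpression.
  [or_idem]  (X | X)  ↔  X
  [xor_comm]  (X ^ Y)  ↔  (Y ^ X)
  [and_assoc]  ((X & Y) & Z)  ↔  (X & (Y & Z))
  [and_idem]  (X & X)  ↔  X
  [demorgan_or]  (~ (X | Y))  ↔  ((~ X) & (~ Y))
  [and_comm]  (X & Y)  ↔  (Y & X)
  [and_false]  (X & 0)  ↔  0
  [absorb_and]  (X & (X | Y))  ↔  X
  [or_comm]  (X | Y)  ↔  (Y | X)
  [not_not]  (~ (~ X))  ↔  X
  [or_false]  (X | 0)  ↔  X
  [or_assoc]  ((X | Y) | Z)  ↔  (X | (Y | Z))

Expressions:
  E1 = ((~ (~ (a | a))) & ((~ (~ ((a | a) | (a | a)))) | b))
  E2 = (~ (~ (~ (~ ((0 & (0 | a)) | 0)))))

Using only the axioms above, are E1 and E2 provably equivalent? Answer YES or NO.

All listed rules preserve value, hence provable equivalence implies equal values everywhere; look for a separating assignment.
a=1, b=0 gives E1 ↦ 1, E2 ↦ 0; values differ ⇒ not provably equivalent.

NO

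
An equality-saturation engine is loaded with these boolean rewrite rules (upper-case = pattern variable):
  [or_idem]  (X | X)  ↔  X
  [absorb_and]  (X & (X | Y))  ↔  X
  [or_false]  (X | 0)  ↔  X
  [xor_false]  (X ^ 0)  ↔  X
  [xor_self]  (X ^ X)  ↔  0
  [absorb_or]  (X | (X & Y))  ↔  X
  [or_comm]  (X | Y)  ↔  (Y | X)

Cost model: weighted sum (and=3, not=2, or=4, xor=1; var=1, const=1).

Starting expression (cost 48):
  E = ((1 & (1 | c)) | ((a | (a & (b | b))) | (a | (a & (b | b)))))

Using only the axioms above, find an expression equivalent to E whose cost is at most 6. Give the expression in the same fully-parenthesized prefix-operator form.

step 1: or_idem (→) rewrites ((a | (a & (b | b))) | (a | (a & (b | b)))) into (a | (a & (b | b))), now ((1 & (1 | c)) | (a | (a & (b | b))))
step 2: absorb_and (→) rewrites (1 & (1 | c)) into 1, now (1 | (a | (a & (b | b))))
step 3: or_idem (→) rewrites (b | b) into b, now (1 | (a | (a & b)))
step 4: absorb_or (→) rewrites (a | (a & b)) into a, reaching cost 6 (bound 6)

(1 | a)   [cost 6]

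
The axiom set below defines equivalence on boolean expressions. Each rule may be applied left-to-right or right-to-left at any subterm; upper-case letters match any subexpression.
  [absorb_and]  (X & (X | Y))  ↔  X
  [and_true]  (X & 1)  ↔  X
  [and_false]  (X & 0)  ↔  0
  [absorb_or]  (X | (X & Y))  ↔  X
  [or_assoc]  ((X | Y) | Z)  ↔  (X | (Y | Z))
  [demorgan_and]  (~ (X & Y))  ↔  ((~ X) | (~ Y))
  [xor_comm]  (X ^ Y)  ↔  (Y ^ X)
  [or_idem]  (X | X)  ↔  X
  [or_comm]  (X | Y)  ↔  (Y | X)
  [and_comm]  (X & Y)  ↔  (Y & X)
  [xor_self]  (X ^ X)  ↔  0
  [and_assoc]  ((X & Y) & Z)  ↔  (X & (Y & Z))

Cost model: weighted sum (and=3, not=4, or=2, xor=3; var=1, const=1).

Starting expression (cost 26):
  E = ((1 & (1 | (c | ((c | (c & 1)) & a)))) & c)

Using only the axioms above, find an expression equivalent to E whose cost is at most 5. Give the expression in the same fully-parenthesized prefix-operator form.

(1 & c)   [cost 5]

(1) (c | (c & 1))  =[absorb_or →]=  c    ⊢ ((1 & (1 | (c | (c & a)))) & c)
(2) (c | (c & a))  =[absorb_or →]=  c    ⊢ ((1 & (1 | c)) & c)
(3) (1 & (1 | c))  =[absorb_and →]=  1    ⊢ cost 5, within 5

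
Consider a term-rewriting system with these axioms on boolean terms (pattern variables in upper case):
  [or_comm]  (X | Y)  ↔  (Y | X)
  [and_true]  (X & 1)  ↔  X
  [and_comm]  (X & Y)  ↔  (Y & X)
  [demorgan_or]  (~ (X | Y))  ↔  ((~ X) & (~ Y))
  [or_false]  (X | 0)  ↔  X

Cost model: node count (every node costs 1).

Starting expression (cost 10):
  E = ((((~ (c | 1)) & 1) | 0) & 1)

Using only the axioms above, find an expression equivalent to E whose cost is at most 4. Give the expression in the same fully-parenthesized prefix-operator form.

step 1: or_false (→) rewrites (((~ (c | 1)) & 1) | 0) into ((~ (c | 1)) & 1), now (((~ (c | 1)) & 1) & 1)
step 2: and_true (→) rewrites ((~ (c | 1)) & 1) into (~ (c | 1)), now ((~ (c | 1)) & 1)
step 3: and_true (→) rewrites ((~ (c | 1)) & 1) into (~ (c | 1)), reaching cost 4 (bound 4)

(~ (c | 1))   [cost 4]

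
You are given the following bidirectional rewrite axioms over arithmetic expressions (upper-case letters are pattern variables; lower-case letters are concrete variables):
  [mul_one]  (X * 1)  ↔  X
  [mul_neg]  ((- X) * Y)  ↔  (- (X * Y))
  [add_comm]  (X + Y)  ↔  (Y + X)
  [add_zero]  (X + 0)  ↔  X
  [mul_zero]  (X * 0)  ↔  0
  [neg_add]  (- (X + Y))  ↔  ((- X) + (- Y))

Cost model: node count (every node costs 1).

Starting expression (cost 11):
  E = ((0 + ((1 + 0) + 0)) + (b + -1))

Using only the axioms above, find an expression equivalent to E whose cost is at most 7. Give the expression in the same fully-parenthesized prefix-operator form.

((0 + 1) + (b + -1))   [cost 7]

(1) (1 + 0)  =[add_zero →]=  1    ⊢ ((0 + (1 + 0)) + (b + -1))
(2) (1 + 0)  =[add_zero →]=  1    ⊢ cost 7, within 7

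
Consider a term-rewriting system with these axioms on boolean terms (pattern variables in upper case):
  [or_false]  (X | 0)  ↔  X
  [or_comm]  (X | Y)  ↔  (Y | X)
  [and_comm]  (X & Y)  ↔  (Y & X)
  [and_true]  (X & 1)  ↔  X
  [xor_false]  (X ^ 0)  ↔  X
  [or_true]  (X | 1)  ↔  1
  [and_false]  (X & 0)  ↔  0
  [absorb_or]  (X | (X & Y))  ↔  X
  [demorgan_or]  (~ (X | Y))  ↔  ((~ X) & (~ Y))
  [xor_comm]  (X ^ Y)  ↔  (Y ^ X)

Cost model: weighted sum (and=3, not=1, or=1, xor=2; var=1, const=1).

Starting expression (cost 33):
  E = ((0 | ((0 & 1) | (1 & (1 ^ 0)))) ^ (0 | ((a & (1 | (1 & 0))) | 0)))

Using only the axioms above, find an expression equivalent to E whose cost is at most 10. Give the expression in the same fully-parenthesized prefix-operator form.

((0 | 1) ^ (a & 1))   [cost 10]

step 1: or_false (→) rewrites ((a & (1 | (1 & 0))) | 0) into (a & (1 | (1 & 0))), now ((0 | ((0 & 1) | (1 & (1 ^ 0)))) ^ (0 | (a & (1 | (1 & 0)))))
step 2: or_comm (→) rewrites (0 | (a & (1 | (1 & 0)))) into ((a & (1 | (1 & 0))) | 0), now ((0 | ((0 & 1) | (1 & (1 ^ 0)))) ^ ((a & (1 | (1 & 0))) | 0))
step 3: xor_false (→) rewrites (1 ^ 0) into 1, now ((0 | ((0 & 1) | (1 & 1))) ^ ((a & (1 | (1 & 0))) | 0))
step 4: or_false (→) rewrites ((a & (1 | (1 & 0))) | 0) into (a & (1 | (1 & 0))), now ((0 | ((0 & 1) | (1 & 1))) ^ (a & (1 | (1 & 0))))
step 5: and_true (→) rewrites (1 & 1) into 1, now ((0 | ((0 & 1) | 1)) ^ (a & (1 | (1 & 0))))
step 6: and_true (→) rewrites (0 & 1) into 0, now ((0 | (0 | 1)) ^ (a & (1 | (1 & 0))))
step 7: absorb_or (→) rewrites (1 | (1 & 0)) into 1, now ((0 | (0 | 1)) ^ (a & 1))
step 8: or_comm (→) rewrites (0 | (0 | 1)) into ((0 | 1) | 0), now (((0 | 1) | 0) ^ (a & 1))
step 9: or_false (→) rewrites ((0 | 1) | 0) into (0 | 1), reaching cost 10 (bound 10)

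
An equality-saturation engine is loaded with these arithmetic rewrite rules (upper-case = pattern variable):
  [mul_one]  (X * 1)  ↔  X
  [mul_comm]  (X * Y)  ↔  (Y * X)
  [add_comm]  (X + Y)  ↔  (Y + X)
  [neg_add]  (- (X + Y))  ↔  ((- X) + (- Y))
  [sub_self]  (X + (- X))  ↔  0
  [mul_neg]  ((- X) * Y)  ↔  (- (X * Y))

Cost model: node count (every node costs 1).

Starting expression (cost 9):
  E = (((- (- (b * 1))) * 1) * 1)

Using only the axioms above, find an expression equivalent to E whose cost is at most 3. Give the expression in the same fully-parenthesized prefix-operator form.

(- (- b))   [cost 3]

(1) ((- (- (b * 1))) * 1)  =[mul_one →]=  (- (- (b * 1)))    ⊢ ((- (- (b * 1))) * 1)
(2) (b * 1)  =[mul_one →]=  b    ⊢ ((- (- b)) * 1)
(3) ((- (- b)) * 1)  =[mul_one →]=  (- (- b))    ⊢ cost 3, within 3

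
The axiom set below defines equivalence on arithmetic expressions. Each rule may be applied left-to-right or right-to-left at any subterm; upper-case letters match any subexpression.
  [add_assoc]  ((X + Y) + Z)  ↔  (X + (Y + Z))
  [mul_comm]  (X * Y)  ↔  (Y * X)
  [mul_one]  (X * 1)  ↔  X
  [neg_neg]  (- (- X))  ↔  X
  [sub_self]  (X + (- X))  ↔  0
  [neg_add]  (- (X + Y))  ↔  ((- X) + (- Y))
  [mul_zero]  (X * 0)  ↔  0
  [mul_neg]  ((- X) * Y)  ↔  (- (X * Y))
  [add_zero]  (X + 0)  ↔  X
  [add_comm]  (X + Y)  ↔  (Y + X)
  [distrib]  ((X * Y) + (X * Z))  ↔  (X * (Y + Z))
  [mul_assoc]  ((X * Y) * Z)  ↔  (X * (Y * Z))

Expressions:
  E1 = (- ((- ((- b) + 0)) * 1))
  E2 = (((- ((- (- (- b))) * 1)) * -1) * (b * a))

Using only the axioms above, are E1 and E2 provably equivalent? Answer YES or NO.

Every axiom is a valid identity, so a rewrite proof would force E1 and E2 to agree under every assignment.
At a=0, b=1: E1 = -1 but E2 = 0; they differ, so no derivation exists.

NO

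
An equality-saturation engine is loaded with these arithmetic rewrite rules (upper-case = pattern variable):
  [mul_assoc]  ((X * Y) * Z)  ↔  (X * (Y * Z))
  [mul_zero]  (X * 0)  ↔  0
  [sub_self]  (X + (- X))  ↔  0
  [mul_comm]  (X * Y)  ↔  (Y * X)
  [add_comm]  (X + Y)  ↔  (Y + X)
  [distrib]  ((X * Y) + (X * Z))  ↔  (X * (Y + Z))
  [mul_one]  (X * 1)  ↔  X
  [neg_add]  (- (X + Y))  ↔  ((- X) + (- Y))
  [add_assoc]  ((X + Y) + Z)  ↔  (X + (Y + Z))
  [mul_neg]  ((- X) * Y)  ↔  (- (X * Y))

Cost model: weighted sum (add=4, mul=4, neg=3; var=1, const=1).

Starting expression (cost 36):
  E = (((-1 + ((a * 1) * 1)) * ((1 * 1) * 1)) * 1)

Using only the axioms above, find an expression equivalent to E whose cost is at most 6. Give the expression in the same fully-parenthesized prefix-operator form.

(-1 + a)   [cost 6]

1. [mul_one →] ((a * 1) * 1)  →  (a * 1);  E = (((-1 + (a * 1)) * ((1 * 1) * 1)) * 1)
2. [mul_one →] (1 * 1)  →  1;  E = (((-1 + (a * 1)) * (1 * 1)) * 1)
3. [mul_one →] (1 * 1)  →  1;  E = (((-1 + (a * 1)) * 1) * 1)
4. [mul_one →] (a * 1)  →  a;  E = (((-1 + a) * 1) * 1)
5. [mul_one →] (((-1 + a) * 1) * 1)  →  ((-1 + a) * 1)
6. [mul_one →] ((-1 + a) * 1)  →  (-1 + a);  cost 6 ≤ 6, done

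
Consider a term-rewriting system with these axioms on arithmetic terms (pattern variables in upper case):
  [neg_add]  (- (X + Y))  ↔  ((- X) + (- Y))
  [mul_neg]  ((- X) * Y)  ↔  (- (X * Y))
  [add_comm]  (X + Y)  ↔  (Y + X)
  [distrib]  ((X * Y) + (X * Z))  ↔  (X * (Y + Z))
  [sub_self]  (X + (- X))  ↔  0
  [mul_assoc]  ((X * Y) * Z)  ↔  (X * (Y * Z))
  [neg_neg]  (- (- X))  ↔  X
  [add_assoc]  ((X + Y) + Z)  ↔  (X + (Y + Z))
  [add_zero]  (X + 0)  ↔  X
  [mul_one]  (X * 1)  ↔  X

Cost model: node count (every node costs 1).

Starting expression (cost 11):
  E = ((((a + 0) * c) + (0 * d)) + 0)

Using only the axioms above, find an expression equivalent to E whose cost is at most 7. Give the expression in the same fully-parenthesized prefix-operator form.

((0 * d) + (a * c))   [cost 7]

step 1: add_zero (→) rewrites (a + 0) into a, now (((a * c) + (0 * d)) + 0)
step 2: add_comm (→) rewrites ((a * c) + (0 * d)) into ((0 * d) + (a * c)), now (((0 * d) + (a * c)) + 0)
step 3: add_zero (→) rewrites (((0 * d) + (a * c)) + 0) into ((0 * d) + (a * c)), reaching cost 7 (bound 7)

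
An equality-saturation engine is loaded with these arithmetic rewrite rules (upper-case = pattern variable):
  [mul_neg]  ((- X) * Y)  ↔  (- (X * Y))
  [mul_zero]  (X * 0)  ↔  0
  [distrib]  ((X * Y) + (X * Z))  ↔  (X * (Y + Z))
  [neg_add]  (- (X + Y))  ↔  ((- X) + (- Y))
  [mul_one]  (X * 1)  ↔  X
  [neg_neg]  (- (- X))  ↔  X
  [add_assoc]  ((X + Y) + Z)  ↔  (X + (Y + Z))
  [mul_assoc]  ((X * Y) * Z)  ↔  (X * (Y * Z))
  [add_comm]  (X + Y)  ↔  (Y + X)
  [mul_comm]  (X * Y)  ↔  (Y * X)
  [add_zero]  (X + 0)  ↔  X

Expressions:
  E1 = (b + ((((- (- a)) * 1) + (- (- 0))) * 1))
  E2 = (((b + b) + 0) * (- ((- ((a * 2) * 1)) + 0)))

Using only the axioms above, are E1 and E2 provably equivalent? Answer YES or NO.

NO

All listed rules preserve value, hence provable equivalence implies equal values everywhere; look for a separating assignment.
a=0, b=1 gives E1 ↦ 1, E2 ↦ 0; values differ ⇒ not provably equivalent.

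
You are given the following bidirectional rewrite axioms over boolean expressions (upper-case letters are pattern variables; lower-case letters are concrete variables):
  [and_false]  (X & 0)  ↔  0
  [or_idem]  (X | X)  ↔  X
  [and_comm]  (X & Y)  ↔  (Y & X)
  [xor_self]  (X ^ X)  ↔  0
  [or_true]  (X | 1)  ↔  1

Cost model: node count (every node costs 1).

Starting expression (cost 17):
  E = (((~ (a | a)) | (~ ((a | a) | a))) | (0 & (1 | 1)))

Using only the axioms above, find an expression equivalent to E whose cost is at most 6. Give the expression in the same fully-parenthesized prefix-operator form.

((~ a) | (0 & 1))   [cost 6]

1. [or_idem →] (a | a)  →  a;  E = (((~ (a | a)) | (~ (a | a))) | (0 & (1 | 1)))
2. [or_idem →] ((~ (a | a)) | (~ (a | a)))  →  (~ (a | a));  E = ((~ (a | a)) | (0 & (1 | 1)))
3. [or_idem →] (1 | 1)  →  1;  E = ((~ (a | a)) | (0 & 1))
4. [or_idem →] (a | a)  →  a;  cost 6 ≤ 6, done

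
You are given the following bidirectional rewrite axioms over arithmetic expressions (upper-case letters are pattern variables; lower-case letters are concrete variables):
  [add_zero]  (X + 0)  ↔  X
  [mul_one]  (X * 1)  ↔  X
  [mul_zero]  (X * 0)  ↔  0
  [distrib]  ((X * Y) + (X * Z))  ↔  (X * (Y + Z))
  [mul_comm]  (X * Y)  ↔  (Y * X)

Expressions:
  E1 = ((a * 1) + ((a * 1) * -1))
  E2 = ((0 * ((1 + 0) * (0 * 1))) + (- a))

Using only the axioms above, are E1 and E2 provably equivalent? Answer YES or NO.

All listed rules preserve value, hence provable equivalence implies equal values everywhere; look for a separating assignment.
a=1 gives E1 ↦ 0, E2 ↦ -1; values differ ⇒ not provably equivalent.

NO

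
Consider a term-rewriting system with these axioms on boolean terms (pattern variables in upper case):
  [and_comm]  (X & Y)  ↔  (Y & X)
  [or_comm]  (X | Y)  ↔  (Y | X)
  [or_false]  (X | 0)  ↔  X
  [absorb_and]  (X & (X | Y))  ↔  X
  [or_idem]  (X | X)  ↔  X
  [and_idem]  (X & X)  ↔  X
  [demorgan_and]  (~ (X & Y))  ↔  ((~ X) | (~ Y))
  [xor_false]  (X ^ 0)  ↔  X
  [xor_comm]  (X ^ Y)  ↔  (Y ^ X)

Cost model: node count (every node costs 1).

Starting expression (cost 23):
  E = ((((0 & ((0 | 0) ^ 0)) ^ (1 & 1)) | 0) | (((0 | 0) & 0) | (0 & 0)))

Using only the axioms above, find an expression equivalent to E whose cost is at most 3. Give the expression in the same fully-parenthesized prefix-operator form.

step 1: or_false (→) rewrites (((0 & ((0 | 0) ^ 0)) ^ (1 & 1)) | 0) into ((0 & ((0 | 0) ^ 0)) ^ (1 & 1)), now (((0 & ((0 | 0) ^ 0)) ^ (1 & 1)) | (((0 | 0) & 0) | (0 & 0)))
step 2: or_idem (→) rewrites (0 | 0) into 0, now (((0 & ((0 | 0) ^ 0)) ^ (1 & 1)) | ((0 & 0) | (0 & 0)))
step 3: or_idem (→) rewrites (0 | 0) into 0, now (((0 & (0 ^ 0)) ^ (1 & 1)) | ((0 & 0) | (0 & 0)))
step 4: or_idem (→) rewrites ((0 & 0) | (0 & 0)) into (0 & 0), now (((0 & (0 ^ 0)) ^ (1 & 1)) | (0 & 0))
step 5: and_idem (→) rewrites (1 & 1) into 1, now (((0 & (0 ^ 0)) ^ 1) | (0 & 0))
step 6: xor_false (→) rewrites (0 ^ 0) into 0, now (((0 & 0) ^ 1) | (0 & 0))
step 7: and_idem (→) rewrites (0 & 0) into 0, now (((0 & 0) ^ 1) | 0)
step 8: and_idem (→) rewrites (0 & 0) into 0, now ((0 ^ 1) | 0)
step 9: or_false (→) rewrites ((0 ^ 1) | 0) into (0 ^ 1), reaching cost 3 (bound 3)

(0 ^ 1)   [cost 3]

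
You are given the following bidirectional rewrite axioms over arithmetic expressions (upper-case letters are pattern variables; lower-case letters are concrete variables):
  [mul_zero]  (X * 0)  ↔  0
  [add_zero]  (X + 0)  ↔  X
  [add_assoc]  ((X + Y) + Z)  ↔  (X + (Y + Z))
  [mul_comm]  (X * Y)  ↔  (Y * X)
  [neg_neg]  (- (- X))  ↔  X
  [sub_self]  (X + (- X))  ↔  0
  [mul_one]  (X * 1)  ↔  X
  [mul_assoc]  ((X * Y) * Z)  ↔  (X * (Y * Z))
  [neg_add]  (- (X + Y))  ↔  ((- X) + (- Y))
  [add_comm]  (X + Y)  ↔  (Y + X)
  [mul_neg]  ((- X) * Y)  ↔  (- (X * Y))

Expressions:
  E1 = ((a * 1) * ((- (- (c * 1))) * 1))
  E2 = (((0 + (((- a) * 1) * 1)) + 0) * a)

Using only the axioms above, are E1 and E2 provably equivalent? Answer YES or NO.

NO

The axioms are sound identities: if E1 ↔* E2 then E1 and E2 evaluate identically under any assignment.
Under a=1, c=0: E1 evaluates to 0, E2 to -1. Distinct ⇒ no rewrite sequence connects them.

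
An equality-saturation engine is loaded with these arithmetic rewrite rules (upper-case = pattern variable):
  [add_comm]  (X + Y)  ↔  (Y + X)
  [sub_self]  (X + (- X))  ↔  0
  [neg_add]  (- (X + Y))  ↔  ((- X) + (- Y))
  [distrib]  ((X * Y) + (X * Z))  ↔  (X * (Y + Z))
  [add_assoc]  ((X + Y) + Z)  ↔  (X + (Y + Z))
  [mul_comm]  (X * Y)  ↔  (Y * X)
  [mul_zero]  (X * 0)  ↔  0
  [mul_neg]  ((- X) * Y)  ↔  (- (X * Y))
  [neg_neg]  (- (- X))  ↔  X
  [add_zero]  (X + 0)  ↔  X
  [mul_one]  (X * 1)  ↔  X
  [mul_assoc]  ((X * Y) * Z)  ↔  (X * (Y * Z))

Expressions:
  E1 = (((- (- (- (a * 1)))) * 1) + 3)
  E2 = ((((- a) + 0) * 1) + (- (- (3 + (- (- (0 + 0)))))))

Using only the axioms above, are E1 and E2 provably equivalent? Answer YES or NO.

YES

1. [mul_one →] ((- (- (- (a * 1)))) * 1)  →  (- (- (- (a * 1))));  E1 = ((- (- (- (a * 1)))) + 3)
2. [mul_one →] (a * 1)  →  a;  E1 = ((- (- (- a))) + 3)
3. [neg_neg →] (- (- (- a)))  →  (- a);  E1 = ((- a) + 3)
4. [mul_one ←] (- a)  →  ((- a) * 1);  E1 = (((- a) * 1) + 3)
5. [add_zero ←] 3  →  (3 + 0);  E1 = (((- a) * 1) + (3 + 0))
6. [add_zero ←] 0  →  (0 + 0);  E1 = (((- a) * 1) + (3 + (0 + 0)))
7. [add_zero ←] (- a)  →  ((- a) + 0);  E1 = ((((- a) + 0) * 1) + (3 + (0 + 0)))
8. [neg_neg ←] (0 + 0)  →  (- (- (0 + 0)));  E1 = ((((- a) + 0) * 1) + (3 + (- (- (0 + 0)))))
9. [neg_neg ←] (3 + (- (- (0 + 0))))  →  (- (- (3 + (- (- (0 + 0))))));  this is E2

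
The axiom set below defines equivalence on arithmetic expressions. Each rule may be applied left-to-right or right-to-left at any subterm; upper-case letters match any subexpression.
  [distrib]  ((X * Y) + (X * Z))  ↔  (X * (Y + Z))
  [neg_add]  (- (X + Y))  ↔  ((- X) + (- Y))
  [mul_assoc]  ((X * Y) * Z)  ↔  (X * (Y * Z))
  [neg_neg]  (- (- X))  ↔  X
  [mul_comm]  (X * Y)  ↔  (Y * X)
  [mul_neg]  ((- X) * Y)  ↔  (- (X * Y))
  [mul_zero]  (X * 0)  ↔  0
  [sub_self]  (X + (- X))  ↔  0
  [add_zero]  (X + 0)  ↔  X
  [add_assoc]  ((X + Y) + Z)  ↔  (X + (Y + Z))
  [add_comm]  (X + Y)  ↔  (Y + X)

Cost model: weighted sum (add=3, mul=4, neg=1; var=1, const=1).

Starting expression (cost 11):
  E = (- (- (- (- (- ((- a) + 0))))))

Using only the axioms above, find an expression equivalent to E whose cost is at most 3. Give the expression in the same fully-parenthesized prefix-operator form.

(1) ((- a) + 0)  =[add_zero →]=  (- a)    ⊢ (- (- (- (- (- (- a))))))
(2) (- (- a))  =[neg_neg →]=  a    ⊢ (- (- (- (- a))))
(3) (- (- (- (- a))))  =[neg_neg →]=  (- (- a))    ⊢ cost 3, within 3

(- (- a))   [cost 3]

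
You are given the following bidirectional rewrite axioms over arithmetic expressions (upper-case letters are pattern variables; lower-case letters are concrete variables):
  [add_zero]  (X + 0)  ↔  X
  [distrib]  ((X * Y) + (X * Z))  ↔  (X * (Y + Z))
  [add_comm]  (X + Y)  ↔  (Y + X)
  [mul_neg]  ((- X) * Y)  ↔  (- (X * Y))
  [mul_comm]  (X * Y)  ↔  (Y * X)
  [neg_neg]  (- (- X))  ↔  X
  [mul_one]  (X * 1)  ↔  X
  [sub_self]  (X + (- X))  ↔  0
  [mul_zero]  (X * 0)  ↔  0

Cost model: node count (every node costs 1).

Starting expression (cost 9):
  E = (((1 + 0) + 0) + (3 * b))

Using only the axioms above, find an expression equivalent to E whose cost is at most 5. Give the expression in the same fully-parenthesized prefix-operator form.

(1 + (3 * b))   [cost 5]

step 1: add_zero (→) rewrites ((1 + 0) + 0) into (1 + 0), now ((1 + 0) + (3 * b))
step 2: add_zero (→) rewrites (1 + 0) into 1, reaching cost 5 (bound 5)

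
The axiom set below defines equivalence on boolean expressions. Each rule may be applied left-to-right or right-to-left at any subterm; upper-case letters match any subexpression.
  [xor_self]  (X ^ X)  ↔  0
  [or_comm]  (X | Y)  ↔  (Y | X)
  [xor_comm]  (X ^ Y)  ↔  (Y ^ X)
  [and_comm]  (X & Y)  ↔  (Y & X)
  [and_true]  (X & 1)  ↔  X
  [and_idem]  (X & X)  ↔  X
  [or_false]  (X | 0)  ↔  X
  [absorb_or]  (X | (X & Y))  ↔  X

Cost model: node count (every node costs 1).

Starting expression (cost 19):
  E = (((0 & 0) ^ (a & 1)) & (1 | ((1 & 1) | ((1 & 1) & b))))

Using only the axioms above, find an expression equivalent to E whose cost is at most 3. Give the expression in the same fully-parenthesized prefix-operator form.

(0 ^ a)   [cost 3]

step 1: absorb_or (→) rewrites ((1 & 1) | ((1 & 1) & b)) into (1 & 1), now (((0 & 0) ^ (a & 1)) & (1 | (1 & 1)))
step 2: absorb_or (→) rewrites (1 | (1 & 1)) into 1, now (((0 & 0) ^ (a & 1)) & 1)
step 3: and_true (→) rewrites (((0 & 0) ^ (a & 1)) & 1) into ((0 & 0) ^ (a & 1))
step 4: and_true (→) rewrites (a & 1) into a, now ((0 & 0) ^ a)
step 5: and_idem (→) rewrites (0 & 0) into 0, reaching cost 3 (bound 3)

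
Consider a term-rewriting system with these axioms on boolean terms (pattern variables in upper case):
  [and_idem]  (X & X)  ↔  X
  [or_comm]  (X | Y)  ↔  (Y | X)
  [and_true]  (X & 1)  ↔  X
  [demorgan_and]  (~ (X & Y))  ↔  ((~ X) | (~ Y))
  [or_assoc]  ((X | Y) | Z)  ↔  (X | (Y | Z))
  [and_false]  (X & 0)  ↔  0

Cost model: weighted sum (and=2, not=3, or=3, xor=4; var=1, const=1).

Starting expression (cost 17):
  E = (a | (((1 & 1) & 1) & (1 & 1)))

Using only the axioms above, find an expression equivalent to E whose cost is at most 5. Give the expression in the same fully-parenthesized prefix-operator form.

(a | 1)   [cost 5]

1. [and_true →] (1 & 1)  →  1;  E = (a | ((1 & 1) & (1 & 1)))
2. [and_idem →] ((1 & 1) & (1 & 1))  →  (1 & 1);  E = (a | (1 & 1))
3. [and_true →] (1 & 1)  →  1;  cost 5 ≤ 5, done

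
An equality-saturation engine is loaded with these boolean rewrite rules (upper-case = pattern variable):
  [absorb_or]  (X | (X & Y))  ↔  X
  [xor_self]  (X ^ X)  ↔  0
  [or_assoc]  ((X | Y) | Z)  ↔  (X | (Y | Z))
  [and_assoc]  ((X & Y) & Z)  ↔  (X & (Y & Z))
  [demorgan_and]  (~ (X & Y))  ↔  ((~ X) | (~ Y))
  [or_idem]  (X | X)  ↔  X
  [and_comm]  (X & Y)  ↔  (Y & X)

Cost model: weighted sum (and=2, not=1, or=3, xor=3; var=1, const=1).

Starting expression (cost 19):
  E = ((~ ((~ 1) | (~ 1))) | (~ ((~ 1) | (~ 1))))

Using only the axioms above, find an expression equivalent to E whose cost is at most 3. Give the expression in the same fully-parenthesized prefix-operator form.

(~ (~ 1))   [cost 3]

step 1: or_idem (→) rewrites ((~ 1) | (~ 1)) into (~ 1), now ((~ (~ 1)) | (~ ((~ 1) | (~ 1))))
step 2: or_idem (→) rewrites ((~ 1) | (~ 1)) into (~ 1), now ((~ (~ 1)) | (~ (~ 1)))
step 3: or_idem (→) rewrites ((~ (~ 1)) | (~ (~ 1))) into (~ (~ 1)), reaching cost 3 (bound 3)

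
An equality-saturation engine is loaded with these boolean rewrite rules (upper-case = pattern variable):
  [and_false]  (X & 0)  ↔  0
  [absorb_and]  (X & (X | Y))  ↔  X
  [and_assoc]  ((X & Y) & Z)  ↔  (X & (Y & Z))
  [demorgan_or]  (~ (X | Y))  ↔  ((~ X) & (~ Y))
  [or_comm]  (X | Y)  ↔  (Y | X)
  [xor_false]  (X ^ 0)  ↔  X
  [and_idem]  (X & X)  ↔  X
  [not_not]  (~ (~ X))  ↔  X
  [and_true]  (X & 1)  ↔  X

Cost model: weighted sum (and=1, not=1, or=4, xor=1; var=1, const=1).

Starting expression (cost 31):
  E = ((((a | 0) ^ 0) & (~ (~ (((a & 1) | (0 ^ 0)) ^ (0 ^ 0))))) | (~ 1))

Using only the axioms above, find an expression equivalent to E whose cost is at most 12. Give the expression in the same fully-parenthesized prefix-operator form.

step 1: not_not (→) rewrites (~ (~ (((a & 1) | (0 ^ 0)) ^ (0 ^ 0)))) into (((a & 1) | (0 ^ 0)) ^ (0 ^ 0)), now ((((a | 0) ^ 0) & (((a & 1) | (0 ^ 0)) ^ (0 ^ 0))) | (~ 1))
step 2: xor_false (→) rewrites (0 ^ 0) into 0, now ((((a | 0) ^ 0) & (((a & 1) | (0 ^ 0)) ^ 0)) | (~ 1))
step 3: and_true (→) rewrites (a & 1) into a, now ((((a | 0) ^ 0) & ((a | (0 ^ 0)) ^ 0)) | (~ 1))
step 4: xor_false (→) rewrites (0 ^ 0) into 0, now ((((a | 0) ^ 0) & ((a | 0) ^ 0)) | (~ 1))
step 5: and_idem (→) rewrites (((a | 0) ^ 0) & ((a | 0) ^ 0)) into ((a | 0) ^ 0), now (((a | 0) ^ 0) | (~ 1))
step 6: xor_false (→) rewrites ((a | 0) ^ 0) into (a | 0), reaching cost 12 (bound 12)

((a | 0) | (~ 1))   [cost 12]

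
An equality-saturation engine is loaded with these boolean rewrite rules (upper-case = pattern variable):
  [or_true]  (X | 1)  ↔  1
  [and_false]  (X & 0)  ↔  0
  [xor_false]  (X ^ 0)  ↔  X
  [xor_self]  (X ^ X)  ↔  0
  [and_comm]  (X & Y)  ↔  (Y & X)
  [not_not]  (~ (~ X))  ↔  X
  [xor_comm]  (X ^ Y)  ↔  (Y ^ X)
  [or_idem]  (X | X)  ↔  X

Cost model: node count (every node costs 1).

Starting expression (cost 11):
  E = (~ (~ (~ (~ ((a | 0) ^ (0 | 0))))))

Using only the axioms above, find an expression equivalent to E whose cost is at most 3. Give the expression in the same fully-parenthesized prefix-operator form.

(a | 0)   [cost 3]

1. [not_not →] (~ (~ (~ ((a | 0) ^ (0 | 0)))))  →  (~ ((a | 0) ^ (0 | 0)));  E = (~ (~ ((a | 0) ^ (0 | 0))))
2. [or_idem →] (0 | 0)  →  0;  E = (~ (~ ((a | 0) ^ 0)))
3. [not_not →] (~ (~ ((a | 0) ^ 0)))  →  ((a | 0) ^ 0)
4. [xor_false →] ((a | 0) ^ 0)  →  (a | 0);  cost 3 ≤ 3, done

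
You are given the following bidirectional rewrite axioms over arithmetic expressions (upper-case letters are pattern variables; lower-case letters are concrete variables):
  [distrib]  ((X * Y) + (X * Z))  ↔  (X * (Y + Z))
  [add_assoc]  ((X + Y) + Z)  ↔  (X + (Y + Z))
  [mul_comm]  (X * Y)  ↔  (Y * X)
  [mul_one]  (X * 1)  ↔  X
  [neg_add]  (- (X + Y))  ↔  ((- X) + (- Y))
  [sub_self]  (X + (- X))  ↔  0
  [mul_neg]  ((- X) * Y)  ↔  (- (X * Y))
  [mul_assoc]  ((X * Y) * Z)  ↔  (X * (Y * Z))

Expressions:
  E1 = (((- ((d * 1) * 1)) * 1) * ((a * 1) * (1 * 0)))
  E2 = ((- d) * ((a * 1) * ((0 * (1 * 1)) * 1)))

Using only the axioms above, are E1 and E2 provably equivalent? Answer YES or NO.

YES

1. [mul_one →] (d * 1)  →  d;  E1 = (((- (d * 1)) * 1) * ((a * 1) * (1 * 0)))
2. [mul_comm →] (1 * 0)  →  (0 * 1);  E1 = (((- (d * 1)) * 1) * ((a * 1) * (0 * 1)))
3. [mul_one →] (d * 1)  →  d;  E1 = (((- d) * 1) * ((a * 1) * (0 * 1)))
4. [mul_one →] ((- d) * 1)  →  (- d);  E1 = ((- d) * ((a * 1) * (0 * 1)))
5. [mul_one ←] (0 * 1)  →  ((0 * 1) * 1);  E1 = ((- d) * ((a * 1) * ((0 * 1) * 1)))
6. [mul_one ←] 1  →  (1 * 1);  this is E2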